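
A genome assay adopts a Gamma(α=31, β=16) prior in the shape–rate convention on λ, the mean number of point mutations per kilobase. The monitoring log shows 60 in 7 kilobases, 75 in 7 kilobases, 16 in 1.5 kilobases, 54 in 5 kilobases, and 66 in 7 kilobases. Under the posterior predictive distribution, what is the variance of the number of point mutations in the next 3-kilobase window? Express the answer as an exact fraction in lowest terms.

Total count: 60 + 75 + 16 + 54 + 66 = 271.
Total exposure: 7 + 7 + 1.5 + 5 + 7 = 27.5 kilobases.
Conjugate update: add total count to the shape and total exposure to the rate, giving Gamma(302, 87/2).
The posterior predictive for a window of length T is Negative Binomial with variance T·α'·(β'+T)/β'² = 3·302·(93/2)/(7569/4) = 18724/841.

18724/841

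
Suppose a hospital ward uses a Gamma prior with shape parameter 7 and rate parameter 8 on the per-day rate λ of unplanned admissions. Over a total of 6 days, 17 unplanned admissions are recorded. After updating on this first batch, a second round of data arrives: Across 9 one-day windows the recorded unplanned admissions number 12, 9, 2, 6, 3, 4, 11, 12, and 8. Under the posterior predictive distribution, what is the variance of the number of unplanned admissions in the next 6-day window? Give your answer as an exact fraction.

Total count 17 over total exposure 6 days.
After the first batch: Gamma(7 + 17, 8 + 6) = Gamma(24, 14).
Total count: 12 + 9 + 2 + 6 + 3 + 4 + 11 + 12 + 8 = 67.
Total exposure: 9 days.
After the second batch: Gamma(24 + 67, 14 + 9) = Gamma(91, 23).
The posterior predictive for a window of length T is Negative Binomial with variance T·α'·(β'+T)/β'² = 6·91·29/529 = 15834/529.

15834/529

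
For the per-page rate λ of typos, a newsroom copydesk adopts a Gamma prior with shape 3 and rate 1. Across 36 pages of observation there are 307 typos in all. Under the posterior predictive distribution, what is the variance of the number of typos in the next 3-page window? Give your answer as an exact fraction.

Total count 307 over total exposure 36 pages.
Gamma(α, β) with Poisson data over total exposure Σt gives posterior Gamma(α+Σx, β+Σt) = Gamma(310, 37).
The posterior predictive for a window of length T is Negative Binomial with variance T·α'·(β'+T)/β'² = 3·310·40/1369 = 37200/1369.

37200/1369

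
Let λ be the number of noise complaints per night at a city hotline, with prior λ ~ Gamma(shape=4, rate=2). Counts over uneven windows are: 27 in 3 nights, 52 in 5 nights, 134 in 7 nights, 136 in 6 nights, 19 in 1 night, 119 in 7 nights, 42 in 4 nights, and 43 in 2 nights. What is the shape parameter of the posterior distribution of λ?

Total count: 27 + 52 + 134 + 136 + 19 + 119 + 42 + 43 = 572.
Total exposure: 3 + 5 + 7 + 6 + 1 + 7 + 4 + 2 = 35 nights.
Gamma(α, β) with Poisson data over total exposure Σt gives posterior Gamma(α+Σx, β+Σt) = Gamma(576, 37).

576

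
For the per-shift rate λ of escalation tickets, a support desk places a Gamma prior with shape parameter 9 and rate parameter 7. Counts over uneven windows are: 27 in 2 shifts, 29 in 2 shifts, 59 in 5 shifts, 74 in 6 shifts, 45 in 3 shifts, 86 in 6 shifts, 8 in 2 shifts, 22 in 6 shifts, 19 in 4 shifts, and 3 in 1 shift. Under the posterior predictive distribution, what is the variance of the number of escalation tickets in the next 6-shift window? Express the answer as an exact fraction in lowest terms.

Total count: 27 + 29 + 59 + 74 + 45 + 86 + 8 + 22 + 19 + 3 = 372.
Total exposure: 2 + 2 + 5 + 6 + 3 + 6 + 2 + 6 + 4 + 1 = 37 shifts.
By Gamma–Poisson conjugacy, the posterior is Gamma(α + Σx, β + Σt) = Gamma(9 + 372, 7 + 37) = Gamma(381, 44).
The posterior predictive for a window of length T is Negative Binomial with variance T·α'·(β'+T)/β'² = 6·381·50/1936 = 28575/484.

28575/484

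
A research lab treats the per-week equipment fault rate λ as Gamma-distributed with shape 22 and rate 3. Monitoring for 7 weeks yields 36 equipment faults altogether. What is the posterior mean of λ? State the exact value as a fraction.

29/5

Total count 36 over total exposure 7 weeks.
Gamma(α, β) with Poisson data over total exposure Σt gives posterior Gamma(α+Σx, β+Σt) = Gamma(58, 10).
Posterior mean = α'/β' = 58/10 = 29/5.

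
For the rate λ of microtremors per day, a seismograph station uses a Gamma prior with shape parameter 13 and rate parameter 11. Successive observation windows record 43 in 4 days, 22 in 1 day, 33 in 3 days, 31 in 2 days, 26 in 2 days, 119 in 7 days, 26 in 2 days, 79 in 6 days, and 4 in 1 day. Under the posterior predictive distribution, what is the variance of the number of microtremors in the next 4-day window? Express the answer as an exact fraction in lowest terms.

Total count: 43 + 22 + 33 + 31 + 26 + 119 + 26 + 79 + 4 = 383.
Total exposure: 4 + 1 + 3 + 2 + 2 + 7 + 2 + 6 + 1 = 28 days.
Gamma(α, β) with Poisson data over total exposure Σt gives posterior Gamma(α+Σx, β+Σt) = Gamma(396, 39).
The posterior predictive for a window of length T is Negative Binomial with variance T·α'·(β'+T)/β'² = 4·396·43/1521 = 7568/169.

7568/169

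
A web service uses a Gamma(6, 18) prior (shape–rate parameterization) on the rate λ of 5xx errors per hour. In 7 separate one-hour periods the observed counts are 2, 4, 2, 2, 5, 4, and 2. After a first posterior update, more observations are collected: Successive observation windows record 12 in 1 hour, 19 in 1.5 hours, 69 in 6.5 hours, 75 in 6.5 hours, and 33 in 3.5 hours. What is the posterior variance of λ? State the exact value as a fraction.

235/1936

Total count: 2 + 4 + 2 + 2 + 5 + 4 + 2 = 21.
Total exposure: 7 hours.
After the first batch: Gamma(6 + 21, 18 + 7) = Gamma(27, 25).
Total count: 12 + 19 + 69 + 75 + 33 = 208.
Total exposure: 1 + 1.5 + 6.5 + 6.5 + 3.5 = 19 hours.
After the second batch: Gamma(27 + 208, 25 + 19) = Gamma(235, 44).
Posterior variance = α'/β'² = 235/1936.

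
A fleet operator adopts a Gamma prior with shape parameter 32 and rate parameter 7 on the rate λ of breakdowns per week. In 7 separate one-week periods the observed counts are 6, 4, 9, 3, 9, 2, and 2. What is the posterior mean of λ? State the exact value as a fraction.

Total count: 6 + 4 + 9 + 3 + 9 + 2 + 2 = 35.
Total exposure: 7 weeks.
Gamma(α, β) with Poisson data over total exposure Σt gives posterior Gamma(α+Σx, β+Σt) = Gamma(67, 14).
Posterior mean = α'/β' = 67/14.

67/14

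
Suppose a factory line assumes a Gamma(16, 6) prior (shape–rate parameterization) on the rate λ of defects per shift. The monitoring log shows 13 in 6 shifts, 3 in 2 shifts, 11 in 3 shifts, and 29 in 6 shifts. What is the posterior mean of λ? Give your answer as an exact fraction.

72/23

Total count: 13 + 3 + 11 + 29 = 56.
Total exposure: 6 + 2 + 3 + 6 = 17 shifts.
Posterior: α' = 16 + 56 = 72, β' = 6 + 17 = 23.
Posterior mean = α'/β' = 72/23.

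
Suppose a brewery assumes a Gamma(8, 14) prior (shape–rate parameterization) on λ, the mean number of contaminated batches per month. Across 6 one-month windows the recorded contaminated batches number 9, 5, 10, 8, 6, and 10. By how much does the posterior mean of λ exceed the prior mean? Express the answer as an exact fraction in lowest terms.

Total count: 9 + 5 + 10 + 8 + 6 + 10 = 48.
Total exposure: 6 months.
Gamma(α, β) with Poisson data over total exposure Σt gives posterior Gamma(α+Σx, β+Σt) = Gamma(56, 20).
Posterior mean = 56/20 = 14/5; prior mean = 8/14 = 4/7. Difference = 14/5 − 4/7 = 78/35.

78/35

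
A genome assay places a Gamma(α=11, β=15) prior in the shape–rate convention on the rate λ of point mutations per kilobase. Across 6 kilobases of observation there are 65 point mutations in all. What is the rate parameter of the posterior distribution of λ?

Total count 65 over total exposure 6 kilobases.
The Gamma prior is conjugate for the Poisson rate, so λ | data ~ Gamma(11+65, 15+6) = Gamma(76, 21).

21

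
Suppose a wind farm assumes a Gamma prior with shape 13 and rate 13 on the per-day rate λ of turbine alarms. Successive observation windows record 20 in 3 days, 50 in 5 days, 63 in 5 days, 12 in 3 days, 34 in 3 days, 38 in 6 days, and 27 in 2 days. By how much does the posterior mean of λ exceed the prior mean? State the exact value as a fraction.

217/40

Total count: 20 + 50 + 63 + 12 + 34 + 38 + 27 = 244.
Total exposure: 3 + 5 + 5 + 3 + 3 + 6 + 2 = 27 days.
Gamma(α, β) with Poisson data over total exposure Σt gives posterior Gamma(α+Σx, β+Σt) = Gamma(257, 40).
Posterior mean = 257/40 = 257/40; prior mean = 13/13 = 1. Difference = 257/40 − 1 = 217/40.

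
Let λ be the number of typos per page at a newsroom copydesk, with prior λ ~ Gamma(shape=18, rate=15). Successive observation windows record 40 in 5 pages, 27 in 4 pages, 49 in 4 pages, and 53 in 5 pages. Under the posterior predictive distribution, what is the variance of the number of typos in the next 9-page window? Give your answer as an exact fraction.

714/11

Total count: 40 + 27 + 49 + 53 = 169.
Total exposure: 5 + 4 + 4 + 5 = 18 pages.
By Gamma–Poisson conjugacy, the posterior is Gamma(α + Σx, β + Σt) = Gamma(18 + 169, 15 + 18) = Gamma(187, 33).
The posterior predictive for a window of length T is Negative Binomial with variance T·α'·(β'+T)/β'² = 9·187·42/1089 = 714/11.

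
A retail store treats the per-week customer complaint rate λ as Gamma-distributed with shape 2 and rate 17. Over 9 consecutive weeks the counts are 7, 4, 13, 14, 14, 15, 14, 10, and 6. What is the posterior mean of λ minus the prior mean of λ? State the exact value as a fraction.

Total count: 7 + 4 + 13 + 14 + 14 + 15 + 14 + 10 + 6 = 97.
Total exposure: 9 weeks.
By Gamma–Poisson conjugacy, the posterior is Gamma(α + Σx, β + Σt) = Gamma(2 + 97, 17 + 9) = Gamma(99, 26).
Posterior mean = 99/26 = 99/26; prior mean = 2/17 = 2/17. Difference = 99/26 − 2/17 = 1631/442.

1631/442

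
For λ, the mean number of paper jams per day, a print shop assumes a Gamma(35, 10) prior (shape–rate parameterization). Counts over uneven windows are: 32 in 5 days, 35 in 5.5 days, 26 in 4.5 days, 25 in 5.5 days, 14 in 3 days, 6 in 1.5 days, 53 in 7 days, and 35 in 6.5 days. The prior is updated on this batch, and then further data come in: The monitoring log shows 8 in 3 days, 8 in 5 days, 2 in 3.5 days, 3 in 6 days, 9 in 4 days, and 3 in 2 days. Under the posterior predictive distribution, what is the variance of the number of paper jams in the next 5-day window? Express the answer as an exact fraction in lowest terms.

18865/864

Total count: 32 + 35 + 26 + 25 + 14 + 6 + 53 + 35 = 226.
Total exposure: 5 + 5.5 + 4.5 + 5.5 + 3 + 1.5 + 7 + 6.5 = 38.5 days.
After the first batch: Gamma(35 + 226, 10 + 38.5) = Gamma(261, 97/2).
Total count: 8 + 8 + 2 + 3 + 9 + 3 = 33.
Total exposure: 3 + 5 + 3.5 + 6 + 4 + 2 = 23.5 days.
After the second batch: Gamma(261 + 33, 97/2 + 23.5) = Gamma(294, 72).
The posterior predictive for a window of length T is Negative Binomial with variance T·α'·(β'+T)/β'² = 5·294·77/5184 = 18865/864.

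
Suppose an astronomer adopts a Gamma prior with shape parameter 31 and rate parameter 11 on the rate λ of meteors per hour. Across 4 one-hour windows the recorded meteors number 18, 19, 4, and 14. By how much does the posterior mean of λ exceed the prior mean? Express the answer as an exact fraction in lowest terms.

Total count: 18 + 19 + 4 + 14 = 55.
Total exposure: 4 hours.
Gamma(α, β) with Poisson data over total exposure Σt gives posterior Gamma(α+Σx, β+Σt) = Gamma(86, 15).
Posterior mean = 86/15 = 86/15; prior mean = 31/11 = 31/11. Difference = 86/15 − 31/11 = 481/165.

481/165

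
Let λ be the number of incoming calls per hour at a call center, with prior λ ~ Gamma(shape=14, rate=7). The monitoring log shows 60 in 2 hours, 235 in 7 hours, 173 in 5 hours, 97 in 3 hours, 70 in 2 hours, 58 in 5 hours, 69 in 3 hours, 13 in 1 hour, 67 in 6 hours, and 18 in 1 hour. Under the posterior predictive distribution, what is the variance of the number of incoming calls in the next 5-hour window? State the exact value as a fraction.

Total count: 60 + 235 + 173 + 97 + 70 + 58 + 69 + 13 + 67 + 18 = 860.
Total exposure: 2 + 7 + 5 + 3 + 2 + 5 + 3 + 1 + 6 + 1 = 35 hours.
The Gamma prior is conjugate for the Poisson rate, so λ | data ~ Gamma(14+860, 7+35) = Gamma(874, 42).
The posterior predictive for a window of length T is Negative Binomial with variance T·α'·(β'+T)/β'² = 5·874·47/1764 = 102695/882.

102695/882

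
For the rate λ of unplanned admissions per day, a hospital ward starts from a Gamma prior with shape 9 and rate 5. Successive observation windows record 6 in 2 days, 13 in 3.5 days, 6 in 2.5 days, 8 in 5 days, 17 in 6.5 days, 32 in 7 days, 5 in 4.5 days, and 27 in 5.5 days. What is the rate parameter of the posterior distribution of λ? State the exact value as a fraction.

83/2

Total count: 6 + 13 + 6 + 8 + 17 + 32 + 5 + 27 = 114.
Total exposure: 2 + 3.5 + 2.5 + 5 + 6.5 + 7 + 4.5 + 5.5 = 36.5 days.
Conjugate update: add total count to the shape and total exposure to the rate, giving Gamma(123, 83/2).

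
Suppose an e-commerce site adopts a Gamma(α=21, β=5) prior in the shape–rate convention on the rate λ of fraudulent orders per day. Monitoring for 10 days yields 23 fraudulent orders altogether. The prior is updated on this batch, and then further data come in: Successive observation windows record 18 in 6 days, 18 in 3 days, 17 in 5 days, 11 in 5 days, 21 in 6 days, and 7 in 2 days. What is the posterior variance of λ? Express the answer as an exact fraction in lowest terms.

Total count 23 over total exposure 10 days.
After the first batch: Gamma(21 + 23, 5 + 10) = Gamma(44, 15).
Total count: 18 + 18 + 17 + 11 + 21 + 7 = 92.
Total exposure: 6 + 3 + 5 + 5 + 6 + 2 = 27 days.
After the second batch: Gamma(44 + 92, 15 + 27) = Gamma(136, 42).
Posterior variance = α'/β'² = 136/1764 = 34/441.

34/441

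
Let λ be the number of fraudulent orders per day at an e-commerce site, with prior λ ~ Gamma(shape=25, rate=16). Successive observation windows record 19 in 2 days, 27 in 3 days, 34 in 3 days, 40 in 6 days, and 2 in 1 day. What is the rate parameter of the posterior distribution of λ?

Total count: 19 + 27 + 34 + 40 + 2 = 122.
Total exposure: 2 + 3 + 3 + 6 + 1 = 15 days.
Posterior: α' = 25 + 122 = 147, β' = 16 + 15 = 31.

31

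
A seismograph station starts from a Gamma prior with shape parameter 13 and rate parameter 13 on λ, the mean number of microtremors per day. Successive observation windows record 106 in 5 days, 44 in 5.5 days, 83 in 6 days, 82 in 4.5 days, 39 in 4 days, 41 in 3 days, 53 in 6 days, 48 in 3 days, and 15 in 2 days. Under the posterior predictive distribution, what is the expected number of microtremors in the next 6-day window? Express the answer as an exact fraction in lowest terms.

786/13

Total count: 106 + 44 + 83 + 82 + 39 + 41 + 53 + 48 + 15 = 511.
Total exposure: 5 + 5.5 + 6 + 4.5 + 4 + 3 + 6 + 3 + 2 = 39 days.
Posterior: α' = 13 + 511 = 524, β' = 13 + 39 = 52.
Predictive mean over a 6-day window = T·E[λ|data] = 6·524/52 = 786/13.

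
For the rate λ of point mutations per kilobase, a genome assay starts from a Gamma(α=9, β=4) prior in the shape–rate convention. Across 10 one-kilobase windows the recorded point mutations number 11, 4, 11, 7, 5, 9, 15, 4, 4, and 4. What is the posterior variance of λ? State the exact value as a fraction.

83/196

Total count: 11 + 4 + 11 + 7 + 5 + 9 + 15 + 4 + 4 + 4 = 74.
Total exposure: 10 kilobases.
The Gamma prior is conjugate for the Poisson rate, so λ | data ~ Gamma(9+74, 4+10) = Gamma(83, 14).
Posterior variance = α'/β'² = 83/196.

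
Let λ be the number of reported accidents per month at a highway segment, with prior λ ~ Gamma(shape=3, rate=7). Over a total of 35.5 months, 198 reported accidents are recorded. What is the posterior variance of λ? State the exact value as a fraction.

Total count 198 over total exposure 35.5 months.
Gamma(α, β) with Poisson data over total exposure Σt gives posterior Gamma(α+Σx, β+Σt) = Gamma(201, 85/2).
Posterior variance = α'/β'² = 201/(7225/4) = 804/7225.

804/7225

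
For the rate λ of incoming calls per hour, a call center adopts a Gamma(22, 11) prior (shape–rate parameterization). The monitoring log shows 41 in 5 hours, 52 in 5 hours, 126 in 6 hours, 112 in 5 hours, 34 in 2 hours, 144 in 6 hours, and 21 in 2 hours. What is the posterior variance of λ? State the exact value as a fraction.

46/147

Total count: 41 + 52 + 126 + 112 + 34 + 144 + 21 = 530.
Total exposure: 5 + 5 + 6 + 5 + 2 + 6 + 2 = 31 hours.
Posterior: α' = 22 + 530 = 552, β' = 11 + 31 = 42.
Posterior variance = α'/β'² = 552/1764 = 46/147.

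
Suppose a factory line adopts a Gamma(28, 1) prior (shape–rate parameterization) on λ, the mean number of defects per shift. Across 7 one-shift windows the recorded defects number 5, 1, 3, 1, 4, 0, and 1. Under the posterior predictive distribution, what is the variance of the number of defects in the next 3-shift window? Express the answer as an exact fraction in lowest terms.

Total count: 5 + 1 + 3 + 1 + 4 + 0 + 1 = 15.
Total exposure: 7 shifts.
By Gamma–Poisson conjugacy, the posterior is Gamma(α + Σx, β + Σt) = Gamma(28 + 15, 1 + 7) = Gamma(43, 8).
The posterior predictive for a window of length T is Negative Binomial with variance T·α'·(β'+T)/β'² = 3·43·11/64 = 1419/64.

1419/64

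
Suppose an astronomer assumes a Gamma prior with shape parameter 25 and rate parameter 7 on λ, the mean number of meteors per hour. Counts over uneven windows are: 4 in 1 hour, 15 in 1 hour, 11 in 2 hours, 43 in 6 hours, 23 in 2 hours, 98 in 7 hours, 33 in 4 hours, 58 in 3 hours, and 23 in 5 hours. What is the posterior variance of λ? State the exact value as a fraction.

Total count: 4 + 15 + 11 + 43 + 23 + 98 + 33 + 58 + 23 = 308.
Total exposure: 1 + 1 + 2 + 6 + 2 + 7 + 4 + 3 + 5 = 31 hours.
Gamma(α, β) with Poisson data over total exposure Σt gives posterior Gamma(α+Σx, β+Σt) = Gamma(333, 38).
Posterior variance = α'/β'² = 333/1444.

333/1444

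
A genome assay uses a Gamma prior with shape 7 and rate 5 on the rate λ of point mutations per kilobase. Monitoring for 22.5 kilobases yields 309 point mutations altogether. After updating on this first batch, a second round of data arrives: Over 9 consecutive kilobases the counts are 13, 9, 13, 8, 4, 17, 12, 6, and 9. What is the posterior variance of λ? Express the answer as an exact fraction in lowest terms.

Total count 309 over total exposure 22.5 kilobases.
After the first batch: Gamma(7 + 309, 5 + 22.5) = Gamma(316, 55/2).
Total count: 13 + 9 + 13 + 8 + 4 + 17 + 12 + 6 + 9 = 91.
Total exposure: 9 kilobases.
After the second batch: Gamma(316 + 91, 55/2 + 9) = Gamma(407, 73/2).
Posterior variance = α'/β'² = 407/(5329/4) = 1628/5329.

1628/5329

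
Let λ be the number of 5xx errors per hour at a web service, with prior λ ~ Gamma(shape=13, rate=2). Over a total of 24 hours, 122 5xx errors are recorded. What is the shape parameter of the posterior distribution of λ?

135

Total count 122 over total exposure 24 hours.
The Gamma prior is conjugate for the Poisson rate, so λ | data ~ Gamma(13+122, 2+24) = Gamma(135, 26).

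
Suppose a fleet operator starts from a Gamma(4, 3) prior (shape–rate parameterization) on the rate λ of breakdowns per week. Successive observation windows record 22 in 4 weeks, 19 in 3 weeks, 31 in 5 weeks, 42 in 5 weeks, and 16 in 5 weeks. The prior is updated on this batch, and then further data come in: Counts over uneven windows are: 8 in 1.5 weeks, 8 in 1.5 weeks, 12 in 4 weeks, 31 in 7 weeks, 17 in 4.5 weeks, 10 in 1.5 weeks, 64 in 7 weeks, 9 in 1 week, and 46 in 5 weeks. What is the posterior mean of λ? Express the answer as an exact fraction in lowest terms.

339/58

Total count: 22 + 19 + 31 + 42 + 16 = 130.
Total exposure: 4 + 3 + 5 + 5 + 5 = 22 weeks.
After the first batch: Gamma(4 + 130, 3 + 22) = Gamma(134, 25).
Total count: 8 + 8 + 12 + 31 + 17 + 10 + 64 + 9 + 46 = 205.
Total exposure: 1.5 + 1.5 + 4 + 7 + 4.5 + 1.5 + 7 + 1 + 5 = 33 weeks.
After the second batch: Gamma(134 + 205, 25 + 33) = Gamma(339, 58).
Posterior mean = α'/β' = 339/58.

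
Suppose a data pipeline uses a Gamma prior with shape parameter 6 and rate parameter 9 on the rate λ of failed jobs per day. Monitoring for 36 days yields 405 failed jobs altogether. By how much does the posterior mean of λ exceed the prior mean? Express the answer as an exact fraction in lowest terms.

Total count 405 over total exposure 36 days.
Posterior: α' = 6 + 405 = 411, β' = 9 + 36 = 45.
Posterior mean = 411/45 = 137/15; prior mean = 6/9 = 2/3. Difference = 137/15 − 2/3 = 127/15.

127/15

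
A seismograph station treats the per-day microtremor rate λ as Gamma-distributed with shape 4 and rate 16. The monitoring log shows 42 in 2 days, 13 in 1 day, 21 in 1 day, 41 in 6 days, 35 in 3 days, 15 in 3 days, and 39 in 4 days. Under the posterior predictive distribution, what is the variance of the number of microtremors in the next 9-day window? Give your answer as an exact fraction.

525/8

Total count: 42 + 13 + 21 + 41 + 35 + 15 + 39 = 206.
Total exposure: 2 + 1 + 1 + 6 + 3 + 3 + 4 = 20 days.
Posterior: α' = 4 + 206 = 210, β' = 16 + 20 = 36.
The posterior predictive for a window of length T is Negative Binomial with variance T·α'·(β'+T)/β'² = 9·210·45/1296 = 525/8.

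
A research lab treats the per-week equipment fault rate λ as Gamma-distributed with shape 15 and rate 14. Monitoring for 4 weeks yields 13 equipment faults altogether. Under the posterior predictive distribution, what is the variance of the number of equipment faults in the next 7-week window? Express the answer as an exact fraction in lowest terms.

Total count 13 over total exposure 4 weeks.
The Gamma prior is conjugate for the Poisson rate, so λ | data ~ Gamma(15+13, 14+4) = Gamma(28, 18).
The posterior predictive for a window of length T is Negative Binomial with variance T·α'·(β'+T)/β'² = 7·28·25/324 = 1225/81.

1225/81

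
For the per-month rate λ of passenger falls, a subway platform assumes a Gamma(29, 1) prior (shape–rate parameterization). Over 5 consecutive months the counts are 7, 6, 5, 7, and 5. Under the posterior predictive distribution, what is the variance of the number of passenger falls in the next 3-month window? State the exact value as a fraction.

Total count: 7 + 6 + 5 + 7 + 5 = 30.
Total exposure: 5 months.
The Gamma prior is conjugate for the Poisson rate, so λ | data ~ Gamma(29+30, 1+5) = Gamma(59, 6).
The posterior predictive for a window of length T is Negative Binomial with variance T·α'·(β'+T)/β'² = 3·59·9/36 = 177/4.

177/4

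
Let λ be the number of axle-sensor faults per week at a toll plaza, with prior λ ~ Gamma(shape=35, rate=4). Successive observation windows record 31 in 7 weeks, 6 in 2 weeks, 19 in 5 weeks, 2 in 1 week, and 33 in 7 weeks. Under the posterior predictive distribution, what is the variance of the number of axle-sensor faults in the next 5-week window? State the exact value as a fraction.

Total count: 31 + 6 + 19 + 2 + 33 = 91.
Total exposure: 7 + 2 + 5 + 1 + 7 = 22 weeks.
By Gamma–Poisson conjugacy, the posterior is Gamma(α + Σx, β + Σt) = Gamma(35 + 91, 4 + 22) = Gamma(126, 26).
The posterior predictive for a window of length T is Negative Binomial with variance T·α'·(β'+T)/β'² = 5·126·31/676 = 9765/338.

9765/338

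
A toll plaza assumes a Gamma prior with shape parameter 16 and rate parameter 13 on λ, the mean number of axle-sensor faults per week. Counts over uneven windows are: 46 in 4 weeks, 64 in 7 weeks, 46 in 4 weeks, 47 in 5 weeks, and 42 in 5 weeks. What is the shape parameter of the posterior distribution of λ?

261

Total count: 46 + 64 + 46 + 47 + 42 = 245.
Total exposure: 4 + 7 + 4 + 5 + 5 = 25 weeks.
Conjugate update: add total count to the shape and total exposure to the rate, giving Gamma(261, 38).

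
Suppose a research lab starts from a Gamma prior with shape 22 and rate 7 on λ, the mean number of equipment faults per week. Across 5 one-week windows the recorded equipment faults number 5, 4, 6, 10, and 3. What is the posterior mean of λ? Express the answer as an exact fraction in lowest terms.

Total count: 5 + 4 + 6 + 10 + 3 = 28.
Total exposure: 5 weeks.
Gamma(α, β) with Poisson data over total exposure Σt gives posterior Gamma(α+Σx, β+Σt) = Gamma(50, 12).
Posterior mean = α'/β' = 50/12 = 25/6.

25/6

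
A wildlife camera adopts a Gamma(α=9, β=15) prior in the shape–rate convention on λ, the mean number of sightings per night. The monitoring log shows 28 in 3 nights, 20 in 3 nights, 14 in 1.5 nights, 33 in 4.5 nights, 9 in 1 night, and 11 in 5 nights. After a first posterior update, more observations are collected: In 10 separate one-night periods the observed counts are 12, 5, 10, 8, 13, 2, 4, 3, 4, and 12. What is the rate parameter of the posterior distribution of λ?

Total count: 28 + 20 + 14 + 33 + 9 + 11 = 115.
Total exposure: 3 + 3 + 1.5 + 4.5 + 1 + 5 = 18 nights.
After the first batch: Gamma(9 + 115, 15 + 18) = Gamma(124, 33).
Total count: 12 + 5 + 10 + 8 + 13 + 2 + 4 + 3 + 4 + 12 = 73.
Total exposure: 10 nights.
After the second batch: Gamma(124 + 73, 33 + 10) = Gamma(197, 43).

43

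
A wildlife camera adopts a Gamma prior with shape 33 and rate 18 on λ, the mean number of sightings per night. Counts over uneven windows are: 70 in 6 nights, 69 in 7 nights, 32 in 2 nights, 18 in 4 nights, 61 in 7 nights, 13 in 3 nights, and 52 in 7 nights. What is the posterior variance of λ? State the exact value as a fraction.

29/243

Total count: 70 + 69 + 32 + 18 + 61 + 13 + 52 = 315.
Total exposure: 6 + 7 + 2 + 4 + 7 + 3 + 7 = 36 nights.
Conjugate update: add total count to the shape and total exposure to the rate, giving Gamma(348, 54).
Posterior variance = α'/β'² = 348/2916 = 29/243.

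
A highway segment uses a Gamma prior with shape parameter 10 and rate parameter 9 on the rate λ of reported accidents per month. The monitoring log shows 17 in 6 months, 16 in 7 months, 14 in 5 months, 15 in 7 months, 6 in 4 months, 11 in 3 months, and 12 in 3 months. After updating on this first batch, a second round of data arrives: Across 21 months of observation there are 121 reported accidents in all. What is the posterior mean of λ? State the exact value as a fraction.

222/65

Total count: 17 + 16 + 14 + 15 + 6 + 11 + 12 = 91.
Total exposure: 6 + 7 + 5 + 7 + 4 + 3 + 3 = 35 months.
After the first batch: Gamma(10 + 91, 9 + 35) = Gamma(101, 44).
Total count 121 over total exposure 21 months.
After the second batch: Gamma(101 + 121, 44 + 21) = Gamma(222, 65).
Posterior mean = α'/β' = 222/65.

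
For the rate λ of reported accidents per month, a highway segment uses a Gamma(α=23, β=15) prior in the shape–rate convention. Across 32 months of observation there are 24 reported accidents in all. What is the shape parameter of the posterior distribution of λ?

Total count 24 over total exposure 32 months.
The Gamma prior is conjugate for the Poisson rate, so λ | data ~ Gamma(23+24, 15+32) = Gamma(47, 47).

47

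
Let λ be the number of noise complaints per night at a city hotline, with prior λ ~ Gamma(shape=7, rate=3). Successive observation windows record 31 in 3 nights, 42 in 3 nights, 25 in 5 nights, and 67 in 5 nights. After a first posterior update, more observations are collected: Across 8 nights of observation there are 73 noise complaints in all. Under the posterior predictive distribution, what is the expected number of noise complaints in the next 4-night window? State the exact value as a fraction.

980/27

Total count: 31 + 42 + 25 + 67 = 165.
Total exposure: 3 + 3 + 5 + 5 = 16 nights.
After the first batch: Gamma(7 + 165, 3 + 16) = Gamma(172, 19).
Total count 73 over total exposure 8 nights.
After the second batch: Gamma(172 + 73, 19 + 8) = Gamma(245, 27).
Predictive mean over a 4-night window = T·E[λ|data] = 4·245/27 = 980/27.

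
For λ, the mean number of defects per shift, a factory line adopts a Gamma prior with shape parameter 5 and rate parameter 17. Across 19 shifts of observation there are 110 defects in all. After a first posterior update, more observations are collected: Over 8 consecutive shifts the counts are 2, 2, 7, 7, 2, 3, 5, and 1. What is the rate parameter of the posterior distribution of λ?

44

Total count 110 over total exposure 19 shifts.
After the first batch: Gamma(5 + 110, 17 + 19) = Gamma(115, 36).
Total count: 2 + 2 + 7 + 7 + 2 + 3 + 5 + 1 = 29.
Total exposure: 8 shifts.
After the second batch: Gamma(115 + 29, 36 + 8) = Gamma(144, 44).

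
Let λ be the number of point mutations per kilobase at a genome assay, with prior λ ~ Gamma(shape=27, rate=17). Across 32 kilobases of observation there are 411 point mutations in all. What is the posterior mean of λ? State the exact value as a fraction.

438/49

Total count 411 over total exposure 32 kilobases.
Conjugate update: add total count to the shape and total exposure to the rate, giving Gamma(438, 49).
Posterior mean = α'/β' = 438/49.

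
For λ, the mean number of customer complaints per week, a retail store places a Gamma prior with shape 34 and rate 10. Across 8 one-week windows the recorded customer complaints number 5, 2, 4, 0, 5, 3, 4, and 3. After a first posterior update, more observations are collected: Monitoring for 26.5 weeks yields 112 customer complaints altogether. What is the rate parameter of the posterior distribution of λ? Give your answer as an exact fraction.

89/2

Total count: 5 + 2 + 4 + 0 + 5 + 3 + 4 + 3 = 26.
Total exposure: 8 weeks.
After the first batch: Gamma(34 + 26, 10 + 8) = Gamma(60, 18).
Total count 112 over total exposure 26.5 weeks.
After the second batch: Gamma(60 + 112, 18 + 26.5) = Gamma(172, 89/2).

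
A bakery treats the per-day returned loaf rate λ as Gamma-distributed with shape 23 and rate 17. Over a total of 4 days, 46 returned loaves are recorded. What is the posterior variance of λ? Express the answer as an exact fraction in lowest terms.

23/147

Total count 46 over total exposure 4 days.
Gamma(α, β) with Poisson data over total exposure Σt gives posterior Gamma(α+Σx, β+Σt) = Gamma(69, 21).
Posterior variance = α'/β'² = 69/441 = 23/147.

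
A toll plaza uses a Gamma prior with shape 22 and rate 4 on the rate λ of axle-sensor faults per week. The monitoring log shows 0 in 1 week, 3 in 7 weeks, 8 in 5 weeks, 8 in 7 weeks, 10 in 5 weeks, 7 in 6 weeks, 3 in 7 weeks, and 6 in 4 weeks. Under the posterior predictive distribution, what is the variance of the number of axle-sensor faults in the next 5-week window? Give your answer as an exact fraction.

Total count: 0 + 3 + 8 + 8 + 10 + 7 + 3 + 6 = 45.
Total exposure: 1 + 7 + 5 + 7 + 5 + 6 + 7 + 4 = 42 weeks.
By Gamma–Poisson conjugacy, the posterior is Gamma(α + Σx, β + Σt) = Gamma(22 + 45, 4 + 42) = Gamma(67, 46).
The posterior predictive for a window of length T is Negative Binomial with variance T·α'·(β'+T)/β'² = 5·67·51/2116 = 17085/2116.

17085/2116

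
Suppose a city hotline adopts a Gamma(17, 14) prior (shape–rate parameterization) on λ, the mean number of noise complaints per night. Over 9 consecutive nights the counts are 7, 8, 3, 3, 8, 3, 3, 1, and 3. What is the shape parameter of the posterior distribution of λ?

Total count: 7 + 8 + 3 + 3 + 8 + 3 + 3 + 1 + 3 = 39.
Total exposure: 9 nights.
By Gamma–Poisson conjugacy, the posterior is Gamma(α + Σx, β + Σt) = Gamma(17 + 39, 14 + 9) = Gamma(56, 23).

56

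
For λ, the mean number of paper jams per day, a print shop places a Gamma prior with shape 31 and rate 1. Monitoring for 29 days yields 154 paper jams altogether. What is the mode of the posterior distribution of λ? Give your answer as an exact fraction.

92/15

Total count 154 over total exposure 29 days.
By Gamma–Poisson conjugacy, the posterior is Gamma(α + Σx, β + Σt) = Gamma(31 + 154, 1 + 29) = Gamma(185, 30).
Posterior mode = (α'−1)/β' = 184/30 = 92/15.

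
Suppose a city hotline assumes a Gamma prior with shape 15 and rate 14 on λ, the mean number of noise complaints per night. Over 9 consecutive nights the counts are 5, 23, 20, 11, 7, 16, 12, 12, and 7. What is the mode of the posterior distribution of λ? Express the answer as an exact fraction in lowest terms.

127/23

Total count: 5 + 23 + 20 + 11 + 7 + 16 + 12 + 12 + 7 = 113.
Total exposure: 9 nights.
Gamma(α, β) with Poisson data over total exposure Σt gives posterior Gamma(α+Σx, β+Σt) = Gamma(128, 23).
Posterior mode = (α'−1)/β' = 127/23.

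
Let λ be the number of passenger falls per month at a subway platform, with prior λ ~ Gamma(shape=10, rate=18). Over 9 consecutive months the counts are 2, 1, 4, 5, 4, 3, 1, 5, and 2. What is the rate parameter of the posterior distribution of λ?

27

Total count: 2 + 1 + 4 + 5 + 4 + 3 + 1 + 5 + 2 = 27.
Total exposure: 9 months.
Conjugate update: add total count to the shape and total exposure to the rate, giving Gamma(37, 27).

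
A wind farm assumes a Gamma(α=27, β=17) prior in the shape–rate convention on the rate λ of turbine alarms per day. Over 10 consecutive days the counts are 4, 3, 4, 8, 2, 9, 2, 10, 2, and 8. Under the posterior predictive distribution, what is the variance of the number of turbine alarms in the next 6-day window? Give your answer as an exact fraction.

Total count: 4 + 3 + 4 + 8 + 2 + 9 + 2 + 10 + 2 + 8 = 52.
Total exposure: 10 days.
Gamma(α, β) with Poisson data over total exposure Σt gives posterior Gamma(α+Σx, β+Σt) = Gamma(79, 27).
The posterior predictive for a window of length T is Negative Binomial with variance T·α'·(β'+T)/β'² = 6·79·33/729 = 1738/81.

1738/81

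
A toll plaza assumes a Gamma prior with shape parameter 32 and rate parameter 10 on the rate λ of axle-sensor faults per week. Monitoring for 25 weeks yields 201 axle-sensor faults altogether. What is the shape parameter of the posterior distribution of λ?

233

Total count 201 over total exposure 25 weeks.
Posterior: α' = 32 + 201 = 233, β' = 10 + 25 = 35.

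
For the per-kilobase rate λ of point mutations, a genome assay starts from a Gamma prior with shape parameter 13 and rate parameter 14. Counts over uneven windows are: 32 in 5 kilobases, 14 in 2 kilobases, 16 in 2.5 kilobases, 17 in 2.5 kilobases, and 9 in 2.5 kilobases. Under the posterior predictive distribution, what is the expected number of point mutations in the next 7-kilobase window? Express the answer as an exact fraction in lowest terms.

1414/57

Total count: 32 + 14 + 16 + 17 + 9 = 88.
Total exposure: 5 + 2 + 2.5 + 2.5 + 2.5 = 14.5 kilobases.
Conjugate update: add total count to the shape and total exposure to the rate, giving Gamma(101, 57/2).
Predictive mean over a 7-kilobase window = T·E[λ|data] = 7·101/(57/2) = 1414/57.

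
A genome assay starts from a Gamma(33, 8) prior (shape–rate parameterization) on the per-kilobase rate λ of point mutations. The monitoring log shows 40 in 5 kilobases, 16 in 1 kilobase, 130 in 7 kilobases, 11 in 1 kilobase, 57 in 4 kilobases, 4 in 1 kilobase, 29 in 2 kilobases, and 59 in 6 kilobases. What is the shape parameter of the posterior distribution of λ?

Total count: 40 + 16 + 130 + 11 + 57 + 4 + 29 + 59 = 346.
Total exposure: 5 + 1 + 7 + 1 + 4 + 1 + 2 + 6 = 27 kilobases.
Conjugate update: add total count to the shape and total exposure to the rate, giving Gamma(379, 35).

379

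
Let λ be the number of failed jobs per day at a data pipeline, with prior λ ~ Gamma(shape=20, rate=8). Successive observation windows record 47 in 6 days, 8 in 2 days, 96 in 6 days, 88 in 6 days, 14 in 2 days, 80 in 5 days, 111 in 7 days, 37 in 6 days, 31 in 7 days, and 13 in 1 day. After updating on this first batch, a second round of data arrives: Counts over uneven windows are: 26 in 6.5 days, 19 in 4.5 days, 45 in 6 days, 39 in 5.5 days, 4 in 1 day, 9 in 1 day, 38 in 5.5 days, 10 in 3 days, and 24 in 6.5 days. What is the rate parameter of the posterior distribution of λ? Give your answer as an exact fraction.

191/2

Total count: 47 + 8 + 96 + 88 + 14 + 80 + 111 + 37 + 31 + 13 = 525.
Total exposure: 6 + 2 + 6 + 6 + 2 + 5 + 7 + 6 + 7 + 1 = 48 days.
After the first batch: Gamma(20 + 525, 8 + 48) = Gamma(545, 56).
Total count: 26 + 19 + 45 + 39 + 4 + 9 + 38 + 10 + 24 = 214.
Total exposure: 6.5 + 4.5 + 6 + 5.5 + 1 + 1 + 5.5 + 3 + 6.5 = 39.5 days.
After the second batch: Gamma(545 + 214, 56 + 39.5) = Gamma(759, 191/2).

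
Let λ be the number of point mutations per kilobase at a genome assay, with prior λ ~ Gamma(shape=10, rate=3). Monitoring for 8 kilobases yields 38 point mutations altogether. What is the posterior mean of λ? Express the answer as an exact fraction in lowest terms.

Total count 38 over total exposure 8 kilobases.
By Gamma–Poisson conjugacy, the posterior is Gamma(α + Σx, β + Σt) = Gamma(10 + 38, 3 + 8) = Gamma(48, 11).
Posterior mean = α'/β' = 48/11.

48/11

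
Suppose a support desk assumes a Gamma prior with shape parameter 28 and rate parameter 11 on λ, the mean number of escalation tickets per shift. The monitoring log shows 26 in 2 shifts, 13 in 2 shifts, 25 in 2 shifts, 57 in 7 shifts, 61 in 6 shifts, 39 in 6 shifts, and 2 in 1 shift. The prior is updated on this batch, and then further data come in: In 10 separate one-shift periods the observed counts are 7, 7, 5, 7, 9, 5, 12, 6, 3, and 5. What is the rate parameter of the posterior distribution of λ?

Total count: 26 + 13 + 25 + 57 + 61 + 39 + 2 = 223.
Total exposure: 2 + 2 + 2 + 7 + 6 + 6 + 1 = 26 shifts.
After the first batch: Gamma(28 + 223, 11 + 26) = Gamma(251, 37).
Total count: 7 + 7 + 5 + 7 + 9 + 5 + 12 + 6 + 3 + 5 = 66.
Total exposure: 10 shifts.
After the second batch: Gamma(251 + 66, 37 + 10) = Gamma(317, 47).

47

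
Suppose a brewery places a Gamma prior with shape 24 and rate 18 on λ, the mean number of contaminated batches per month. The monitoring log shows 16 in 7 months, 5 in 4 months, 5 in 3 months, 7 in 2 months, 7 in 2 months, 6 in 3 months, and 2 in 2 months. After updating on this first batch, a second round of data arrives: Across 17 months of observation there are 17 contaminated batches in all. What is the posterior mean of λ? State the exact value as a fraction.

89/58

Total count: 16 + 5 + 5 + 7 + 7 + 6 + 2 = 48.
Total exposure: 7 + 4 + 3 + 2 + 2 + 3 + 2 = 23 months.
After the first batch: Gamma(24 + 48, 18 + 23) = Gamma(72, 41).
Total count 17 over total exposure 17 months.
After the second batch: Gamma(72 + 17, 41 + 17) = Gamma(89, 58).
Posterior mean = α'/β' = 89/58.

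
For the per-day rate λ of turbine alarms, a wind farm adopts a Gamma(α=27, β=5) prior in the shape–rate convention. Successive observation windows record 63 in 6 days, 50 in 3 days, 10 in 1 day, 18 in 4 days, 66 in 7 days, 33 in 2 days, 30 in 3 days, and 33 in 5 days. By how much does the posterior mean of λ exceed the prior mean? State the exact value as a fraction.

Total count: 63 + 50 + 10 + 18 + 66 + 33 + 30 + 33 = 303.
Total exposure: 6 + 3 + 1 + 4 + 7 + 2 + 3 + 5 = 31 days.
Conjugate update: add total count to the shape and total exposure to the rate, giving Gamma(330, 36).
Posterior mean = 330/36 = 55/6; prior mean = 27/5 = 27/5. Difference = 55/6 − 27/5 = 113/30.

113/30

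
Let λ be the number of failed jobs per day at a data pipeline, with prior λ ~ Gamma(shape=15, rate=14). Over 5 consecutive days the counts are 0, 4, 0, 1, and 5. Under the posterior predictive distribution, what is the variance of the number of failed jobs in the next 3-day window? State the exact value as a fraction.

Total count: 0 + 4 + 0 + 1 + 5 = 10.
Total exposure: 5 days.
Conjugate update: add total count to the shape and total exposure to the rate, giving Gamma(25, 19).
The posterior predictive for a window of length T is Negative Binomial with variance T·α'·(β'+T)/β'² = 3·25·22/361 = 1650/361.

1650/361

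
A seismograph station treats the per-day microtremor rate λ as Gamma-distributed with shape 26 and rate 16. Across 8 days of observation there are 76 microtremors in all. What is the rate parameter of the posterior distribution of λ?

24

Total count 76 over total exposure 8 days.
By Gamma–Poisson conjugacy, the posterior is Gamma(α + Σx, β + Σt) = Gamma(26 + 76, 16 + 8) = Gamma(102, 24).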